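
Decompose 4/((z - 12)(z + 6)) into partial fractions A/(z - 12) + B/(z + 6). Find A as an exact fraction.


Step 1: Multiply both sides by (z - 12) and set z = 12
Step 2: A = 4 / (12 + 6)
Step 3: A = 4 / 18
Step 4: A = 2/9

2/9


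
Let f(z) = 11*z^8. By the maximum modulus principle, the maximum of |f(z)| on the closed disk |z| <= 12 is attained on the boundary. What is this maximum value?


Step 1: On |z| = 12, |f(z)| = 11 * |z|^8 = 11 * 12^8
Step 2: By maximum modulus principle, maximum is on boundary.
Step 3: Maximum = 11 * 429981696 = 4729798656

4729798656


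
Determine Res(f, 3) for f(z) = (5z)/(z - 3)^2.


Step 1: Pole of order 2 at z = 3
Step 2: Res = lim d/dz [(z - 3)^2 * f(z)] as z -> 3
Step 3: (z - 3)^2 * f(z) = 5z
Step 4: d/dz[5z] = 5

5


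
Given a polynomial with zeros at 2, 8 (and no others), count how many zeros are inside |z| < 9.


Step 1: Check each root:
  z = 2: |2| = 2 < 9
  z = 8: |8| = 8 < 9
Step 2: Count = 2

2


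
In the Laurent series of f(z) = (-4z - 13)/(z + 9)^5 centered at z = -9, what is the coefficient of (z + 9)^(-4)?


Step 1: Write the numerator in powers of (z + 9): -4z - 13 = -4(z + 9) + (-4*(-9) - 13) = -4(z + 9) + 23
Step 2: Divide by (z + 9)^5: f(z) = 23(z + 9)^(-5) - 4(z + 9)^(-4)
Step 3: This finite sum is the Laurent series of f about z = -9.
Step 4: Coefficient of (z + 9)^(-4) = coefficient of (z + 9) in the re-centred numerator = -4

-4


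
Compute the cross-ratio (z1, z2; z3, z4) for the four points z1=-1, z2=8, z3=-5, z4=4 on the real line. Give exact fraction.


Step 1: (z1-z3)(z2-z4) = 4 * 4 = 16
Step 2: (z1-z4)(z2-z3) = (-5) * 13 = -65
Step 3: Cross-ratio = -16/65 = -16/65

-16/65


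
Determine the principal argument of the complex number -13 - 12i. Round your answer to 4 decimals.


Step 1: z = -13 - 12i
Step 2: arg(z) = atan2(-12, -13)
Step 3: arg(z) = -2.3962

-2.3962


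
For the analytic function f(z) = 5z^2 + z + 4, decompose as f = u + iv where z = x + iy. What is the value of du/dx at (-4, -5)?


Step 1: f(z) = 5(x+iy)^2 + (x+iy) + 4
Step 2: u = 5(x^2 - y^2) + x + 4
Step 3: u_x = 10x + 1
Step 4: At (-4, -5): u_x = -40 + 1 = -39

-39


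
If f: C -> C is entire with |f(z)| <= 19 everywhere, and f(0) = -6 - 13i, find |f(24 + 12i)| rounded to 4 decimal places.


Step 1: By Liouville's theorem, a bounded entire function is constant.
Step 2: f(z) = f(0) = -6 - 13i for all z.
Step 3: |f(w)| = |-6 - 13i| = sqrt(36 + 169)
Step 4: = 14.3178

14.3178


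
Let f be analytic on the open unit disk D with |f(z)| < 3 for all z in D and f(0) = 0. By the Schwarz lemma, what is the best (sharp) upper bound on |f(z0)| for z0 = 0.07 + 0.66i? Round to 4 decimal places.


Step 1: g = f/3 maps D -> D with g(0) = 0, so by the Schwarz lemma |g(z)| <= |z|, i.e. |f(z)| <= 3|z|; this is sharp (f(z) = 3z).
Step 2: |z0|^2 = 0.07^2 + 0.66^2 = 0.4405
Step 3: |z0| = sqrt(0.4405) = 0.663702
Step 4: Best bound = 3 * |z0| = 3 * 0.663702 = 1.9911

1.9911


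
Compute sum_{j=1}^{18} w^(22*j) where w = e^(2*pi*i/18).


Step 1: The sum sum_{j=1}^{n} w^(k*j) equals n if n | k, else 0.
Step 2: Here n = 18, k = 22
Step 3: Does n divide k? 18 | 22 -> False
Step 4: Sum = 0

0


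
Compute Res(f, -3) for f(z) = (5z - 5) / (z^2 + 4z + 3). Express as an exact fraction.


Step 1: Q(z) = z^2 + 4z + 3 = (z + 3)(z + 1)
Step 2: Q'(z) = 2z + 4
Step 3: Q'(-3) = -2, P(-3) = -20
Step 4: Res = P(-3)/Q'(-3) = -20/(-2) = 10

10


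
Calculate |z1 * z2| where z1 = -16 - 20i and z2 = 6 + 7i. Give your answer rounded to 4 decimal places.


Step 1: |z1| = sqrt((-16)^2 + (-20)^2) = sqrt(656)
Step 2: |z2| = sqrt(6^2 + 7^2) = sqrt(85)
Step 3: |z1*z2| = |z1|*|z2| = sqrt(656) * sqrt(85) = sqrt(656 * 85) = sqrt(55760)
Step 4: = 236.1356

236.1356


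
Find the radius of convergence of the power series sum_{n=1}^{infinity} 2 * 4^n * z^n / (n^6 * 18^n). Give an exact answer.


Step 1: General term a_n = 2 * 4^n / (n^6 * 18^n)
Step 2: By the root test, |a_n|^(1/n) = 2^(1/n) * 4 / (n^(6/n) * 18) -> 4/18 as n -> infinity (since 2^(1/n) -> 1 and n^(6/n) -> 1)
Step 3: R = 1/lim|a_n|^(1/n) = 18/4 = 9/2

9/2


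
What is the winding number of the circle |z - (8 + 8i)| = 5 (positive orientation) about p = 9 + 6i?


Step 1: Center c = (8, 8), radius = 5
Step 2: |p - c|^2 = 1^2 + (-2)^2 = 5
Step 3: r^2 = 25
Step 4: |p-c| < r so winding number = 1

1


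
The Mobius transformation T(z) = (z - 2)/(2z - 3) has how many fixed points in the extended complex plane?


Step 1: Fixed points satisfy T(z) = z
Step 2: 2z^2 - 4z + 2 = 0
Step 3: Discriminant = (-4)^2 - 4*2*2 = 0
Step 4: Number of fixed points = 1

1


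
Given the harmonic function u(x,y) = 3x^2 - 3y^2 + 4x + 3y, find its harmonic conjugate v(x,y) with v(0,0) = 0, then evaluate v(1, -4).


Step 1: v_x = -u_y = 6y - 3
Step 2: v_y = u_x = 6x + 4
Step 3: v = 6xy - 3x + 4y + C
Step 4: v(0,0) = 0 => C = 0
Step 5: v(1, -4) = -43

-43


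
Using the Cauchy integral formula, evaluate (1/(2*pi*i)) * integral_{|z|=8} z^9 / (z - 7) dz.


Step 1: f(z) = z^9, a = 7 is inside |z| = 8
Step 2: By Cauchy integral formula: (1/(2pi*i)) * integral = f(a)
Step 3: f(7) = 7^9 = 40353607

40353607


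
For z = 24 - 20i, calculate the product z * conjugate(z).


Step 1: conj(z) = 24 + 20i
Step 2: z * conj(z) = 24^2 + (-20)^2
Step 3: = 576 + 400 = 976

976


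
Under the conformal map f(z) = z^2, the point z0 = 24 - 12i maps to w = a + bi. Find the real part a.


Step 1: z0 = 24 - 12i
Step 2: z0^2 = 24^2 - (-12)^2 - 576i
Step 3: real part = 576 - 144 = 432

432


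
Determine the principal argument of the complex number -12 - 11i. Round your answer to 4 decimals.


Step 1: z = -12 - 11i
Step 2: arg(z) = atan2(-11, -12)
Step 3: arg(z) = -2.3996

-2.3996


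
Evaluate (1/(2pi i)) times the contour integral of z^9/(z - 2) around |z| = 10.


Step 1: f(z) = z^9, a = 2 is inside |z| = 10
Step 2: By Cauchy integral formula: (1/(2pi*i)) * integral = f(a)
Step 3: f(2) = 2^9 = 512

512


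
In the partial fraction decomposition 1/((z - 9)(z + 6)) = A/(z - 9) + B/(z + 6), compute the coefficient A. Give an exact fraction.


Step 1: Multiply both sides by (z - 9) and set z = 9
Step 2: A = 1 / (9 + 6)
Step 3: A = 1 / 15
Step 4: A = 1/15

1/15


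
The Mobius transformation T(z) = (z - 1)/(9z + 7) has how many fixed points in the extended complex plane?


Step 1: Fixed points satisfy T(z) = z
Step 2: 9z^2 + 6z + 1 = 0
Step 3: Discriminant = 6^2 - 4*9*1 = 0
Step 4: Number of fixed points = 1

1


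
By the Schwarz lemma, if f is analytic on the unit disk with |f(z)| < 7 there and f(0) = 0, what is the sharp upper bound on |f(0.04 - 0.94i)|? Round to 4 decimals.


Step 1: g = f/7 maps D -> D with g(0) = 0, so by the Schwarz lemma |g(z)| <= |z|, i.e. |f(z)| <= 7|z|; this is sharp (f(z) = 7z).
Step 2: |z0|^2 = 0.04^2 + (-0.94)^2 = 0.8852
Step 3: |z0| = sqrt(0.8852) = 0.940851
Step 4: Best bound = 7 * |z0| = 7 * 0.940851 = 6.586

6.586


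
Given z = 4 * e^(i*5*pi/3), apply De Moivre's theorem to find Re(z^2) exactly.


Step 1: By De Moivre's theorem, z^2 = 4^2 * e^(i*2*5*pi/3) = 16 * (cos(10*pi/3) + i*sin(10*pi/3))
Step 2: |z|^2 = 4^2 = 16
Step 3: Reduce the angle mod 2*pi: 10*pi/3 - 2*pi = 4*pi/3
Step 4: cos(4*pi/3) = -1/2
Step 5: Re(z^2) = 16 * (-1/2) = -8

-8


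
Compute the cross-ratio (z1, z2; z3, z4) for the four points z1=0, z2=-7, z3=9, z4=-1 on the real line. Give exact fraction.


Step 1: (z1-z3)(z2-z4) = (-9) * (-6) = 54
Step 2: (z1-z4)(z2-z3) = 1 * (-16) = -16
Step 3: Cross-ratio = -54/16 = -27/8

-27/8


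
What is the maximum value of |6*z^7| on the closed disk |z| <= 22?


Step 1: On |z| = 22, |f(z)| = 6 * |z|^7 = 6 * 22^7
Step 2: By maximum modulus principle, maximum is on boundary.
Step 3: Maximum = 6 * 2494357888 = 14966147328

14966147328


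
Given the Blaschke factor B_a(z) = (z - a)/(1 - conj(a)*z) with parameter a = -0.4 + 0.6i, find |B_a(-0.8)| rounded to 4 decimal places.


Step 1: Numerator z0 - a = -0.8 - (-0.4 + 0.6i) = -0.4 - 0.6i
Step 2: Denominator 1 - conj(a)*z0 = 1 - (-0.4 - 0.6i)*(-0.8) = 0.68 - 0.48i
Step 3: |z0 - a|^2 = (-0.4)^2 + (-0.6)^2 = 0.52; |1 - conj(a)*z0|^2 = 0.68^2 + (-0.48)^2 = 0.6928
Step 4: |B_a(-0.8)| = sqrt(0.52 / 0.6928) = sqrt(0.750577)
Step 5: = 0.8664

0.8664


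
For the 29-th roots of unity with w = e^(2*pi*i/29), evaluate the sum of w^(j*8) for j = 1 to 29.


Step 1: The sum sum_{j=1}^{n} w^(k*j) equals n if n | k, else 0.
Step 2: Here n = 29, k = 8
Step 3: Does n divide k? 29 | 8 -> False
Step 4: Sum = 0

0


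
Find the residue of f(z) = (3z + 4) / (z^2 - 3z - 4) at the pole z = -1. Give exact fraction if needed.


Step 1: Q(z) = z^2 - 3z - 4 = (z + 1)(z - 4)
Step 2: Q'(z) = 2z - 3
Step 3: Q'(-1) = -5, P(-1) = 1
Step 4: Res = P(-1)/Q'(-1) = 1/(-5) = -1/5

-1/5


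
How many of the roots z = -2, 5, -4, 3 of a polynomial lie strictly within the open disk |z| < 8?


Step 1: Check each root:
  z = -2: |-2| = 2 < 8
  z = 5: |5| = 5 < 8
  z = -4: |-4| = 4 < 8
  z = 3: |3| = 3 < 8
Step 2: Count = 4

4


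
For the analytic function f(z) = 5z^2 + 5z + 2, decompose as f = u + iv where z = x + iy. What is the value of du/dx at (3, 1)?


Step 1: f(z) = 5(x+iy)^2 + 5(x+iy) + 2
Step 2: u = 5(x^2 - y^2) + 5x + 2
Step 3: u_x = 10x + 5
Step 4: At (3, 1): u_x = 30 + 5 = 35

35


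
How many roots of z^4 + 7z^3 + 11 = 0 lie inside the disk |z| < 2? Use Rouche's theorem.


Step 1: On |z| = 2 the three terms have sizes |z^4| = 2^4 = 16, |7z^3| = 7*2^3 = 56, |11| = 11
Step 2: The dominant term is g(z) = 7z^3; let h(z) = z^4 + 11 so f = g + h
Step 3: On |z| = 2: |g| = 56 and |h| <= 16 + 11 = 27
Step 4: Since 56 > 27, |h| < |g| on |z| = 2, so by Rouche f has the same number of zeros as g inside |z| < 2
Step 5: g(z) = 7z^3 has 3 zeros (at the origin, multiplicity 3) inside |z| < 2. Answer = 3

3


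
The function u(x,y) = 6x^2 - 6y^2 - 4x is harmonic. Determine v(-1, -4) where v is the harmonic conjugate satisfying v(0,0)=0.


Step 1: v_x = -u_y = 12y + 0
Step 2: v_y = u_x = 12x - 4
Step 3: v = 12xy - 4y + C
Step 4: v(0,0) = 0 => C = 0
Step 5: v(-1, -4) = 64

64


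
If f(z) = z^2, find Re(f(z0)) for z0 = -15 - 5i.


Step 1: z0 = -15 - 5i
Step 2: z0^2 = (-15)^2 - (-5)^2 + 150i
Step 3: real part = 225 - 25 = 200

200


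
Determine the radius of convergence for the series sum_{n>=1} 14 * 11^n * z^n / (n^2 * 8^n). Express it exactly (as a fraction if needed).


Step 1: General term a_n = 14 * 11^n / (n^2 * 8^n)
Step 2: By the root test, |a_n|^(1/n) = 14^(1/n) * 11 / (n^(2/n) * 8) -> 11/8 as n -> infinity (since 14^(1/n) -> 1 and n^(2/n) -> 1)
Step 3: R = 1/lim|a_n|^(1/n) = 8/11

8/11


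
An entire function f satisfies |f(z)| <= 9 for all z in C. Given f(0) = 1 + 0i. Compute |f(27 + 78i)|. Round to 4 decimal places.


Step 1: By Liouville's theorem, a bounded entire function is constant.
Step 2: f(z) = f(0) = 1 + 0i for all z.
Step 3: |f(w)| = |1 + 0i| = sqrt(1 + 0)
Step 4: = 1.0

1.0


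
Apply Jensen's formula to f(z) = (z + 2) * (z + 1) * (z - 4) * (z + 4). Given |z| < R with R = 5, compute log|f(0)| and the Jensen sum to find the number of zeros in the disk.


Jensen's formula: (1/2pi)*integral log|f(Re^it)|dt = log|f(0)| + sum_{|a_k|<R} log(R/|a_k|)
Step 1: f(0) = 2 * 1 * (-4) * 4 = -32
Step 2: log|f(0)| = log|-2| + log|-1| + log|4| + log|-4| = 3.4657
Step 3: Zeros inside |z| < 5: -2, -1, 4, -4
Step 4: Jensen sum = log(5/2) + log(5/1) + log(5/4) + log(5/4) = 2.972
Step 5: n(R) = number of terms in the Jensen sum = count of zeros inside |z| < 5 = 4

4


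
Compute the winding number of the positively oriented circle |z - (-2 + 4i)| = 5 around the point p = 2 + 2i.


Step 1: Center c = (-2, 4), radius = 5
Step 2: |p - c|^2 = 4^2 + (-2)^2 = 20
Step 3: r^2 = 25
Step 4: |p-c| < r so winding number = 1

1


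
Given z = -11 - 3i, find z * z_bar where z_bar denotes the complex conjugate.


Step 1: conj(z) = -11 + 3i
Step 2: z * conj(z) = (-11)^2 + (-3)^2
Step 3: = 121 + 9 = 130

130


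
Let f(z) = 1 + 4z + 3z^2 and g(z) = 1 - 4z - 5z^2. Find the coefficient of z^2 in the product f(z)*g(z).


Step 1: z^2 term in f*g comes from: (1)*(-5z^2) + (4z)*(-4z) + (3z^2)*(1)
Step 2: = -5 - 16 + 3
Step 3: = -18

-18


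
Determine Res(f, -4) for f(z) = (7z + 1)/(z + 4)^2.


Step 1: Pole of order 2 at z = -4
Step 2: Res = lim d/dz [(z + 4)^2 * f(z)] as z -> -4
Step 3: (z + 4)^2 * f(z) = 7z + 1
Step 4: d/dz[7z + 1] = 7

7


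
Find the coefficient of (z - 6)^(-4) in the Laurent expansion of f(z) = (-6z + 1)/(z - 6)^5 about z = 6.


Step 1: Write the numerator in powers of (z - 6): -6z + 1 = -6(z - 6) + (-6*6 + 1) = -6(z - 6) - 35
Step 2: Divide by (z - 6)^5: f(z) = -35(z - 6)^(-5) - 6(z - 6)^(-4)
Step 3: This finite sum is the Laurent series of f about z = 6.
Step 4: Coefficient of (z - 6)^(-4) = coefficient of (z - 6) in the re-centred numerator = -6

-6


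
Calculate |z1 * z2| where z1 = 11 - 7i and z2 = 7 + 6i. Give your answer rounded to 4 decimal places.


Step 1: |z1| = sqrt(11^2 + (-7)^2) = sqrt(170)
Step 2: |z2| = sqrt(7^2 + 6^2) = sqrt(85)
Step 3: |z1*z2| = |z1|*|z2| = sqrt(170) * sqrt(85) = sqrt(170 * 85) = sqrt(14450)
Step 4: = 120.2082

120.2082


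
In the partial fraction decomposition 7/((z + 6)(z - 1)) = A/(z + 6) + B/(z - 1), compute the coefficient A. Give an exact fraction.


Step 1: Multiply both sides by (z + 6) and set z = -6
Step 2: A = 7 / (-6 - 1)
Step 3: A = 7 / (-7)
Step 4: A = -1

-1


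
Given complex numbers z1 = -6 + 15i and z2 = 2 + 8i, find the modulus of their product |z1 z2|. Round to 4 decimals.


Step 1: |z1| = sqrt((-6)^2 + 15^2) = sqrt(261)
Step 2: |z2| = sqrt(2^2 + 8^2) = sqrt(68)
Step 3: |z1*z2| = |z1|*|z2| = sqrt(261) * sqrt(68) = sqrt(261 * 68) = sqrt(17748)
Step 4: = 133.2216

133.2216


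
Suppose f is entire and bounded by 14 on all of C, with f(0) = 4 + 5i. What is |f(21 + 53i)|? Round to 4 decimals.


Step 1: By Liouville's theorem, a bounded entire function is constant.
Step 2: f(z) = f(0) = 4 + 5i for all z.
Step 3: |f(w)| = |4 + 5i| = sqrt(16 + 25)
Step 4: = 6.4031

6.4031


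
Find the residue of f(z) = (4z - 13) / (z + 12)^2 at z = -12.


Step 1: Pole of order 2 at z = -12
Step 2: Res = lim d/dz [(z + 12)^2 * f(z)] as z -> -12
Step 3: (z + 12)^2 * f(z) = 4z - 13
Step 4: d/dz[4z - 13] = 4

4


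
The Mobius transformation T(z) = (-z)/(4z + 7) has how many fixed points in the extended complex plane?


Step 1: Fixed points satisfy T(z) = z
Step 2: 4z^2 + 8z = 0
Step 3: Discriminant = 8^2 - 4*4*0 = 64
Step 4: Number of fixed points = 2

2


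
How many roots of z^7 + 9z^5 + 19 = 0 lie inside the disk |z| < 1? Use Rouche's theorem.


Step 1: On |z| = 1 the three terms have sizes |z^7| = 1^7 = 1, |9z^5| = 9*1^5 = 9, |19| = 19
Step 2: The dominant term is g(z) = 19; let h(z) = z^7 + 9z^5 so f = g + h
Step 3: On |z| = 1: |g| = 19 and |h| <= 1 + 9 = 10
Step 4: Since 19 > 10, |h| < |g| on |z| = 1, so by Rouche f has the same number of zeros as g inside |z| < 1
Step 5: g(z) = 19 is a nonzero constant with no zeros inside |z| < 1. Answer = 0

0


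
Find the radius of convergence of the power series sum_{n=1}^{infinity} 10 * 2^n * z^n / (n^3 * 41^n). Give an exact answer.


Step 1: General term a_n = 10 * 2^n / (n^3 * 41^n)
Step 2: By the root test, |a_n|^(1/n) = 10^(1/n) * 2 / (n^(3/n) * 41) -> 2/41 as n -> infinity (since 10^(1/n) -> 1 and n^(3/n) -> 1)
Step 3: R = 1/lim|a_n|^(1/n) = 41/2

41/2


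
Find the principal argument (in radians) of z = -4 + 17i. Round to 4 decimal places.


Step 1: z = -4 + 17i
Step 2: arg(z) = atan2(17, -4)
Step 3: arg(z) = 1.8019

1.8019


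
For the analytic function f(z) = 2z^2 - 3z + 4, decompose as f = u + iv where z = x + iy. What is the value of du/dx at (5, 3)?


Step 1: f(z) = 2(x+iy)^2 - 3(x+iy) + 4
Step 2: u = 2(x^2 - y^2) - 3x + 4
Step 3: u_x = 4x - 3
Step 4: At (5, 3): u_x = 20 - 3 = 17

17


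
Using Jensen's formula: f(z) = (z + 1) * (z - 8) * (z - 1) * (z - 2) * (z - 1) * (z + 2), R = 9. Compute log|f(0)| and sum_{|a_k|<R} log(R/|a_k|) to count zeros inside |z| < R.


Jensen's formula: (1/2pi)*integral log|f(Re^it)|dt = log|f(0)| + sum_{|a_k|<R} log(R/|a_k|)
Step 1: f(0) = 1 * (-8) * (-1) * (-2) * (-1) * 2 = 32
Step 2: log|f(0)| = log|-1| + log|8| + log|1| + log|2| + log|1| + log|-2| = 3.4657
Step 3: Zeros inside |z| < 9: -1, 8, 1, 2, 1, -2
Step 4: Jensen sum = log(9/1) + log(9/8) + log(9/1) + log(9/2) + log(9/1) + log(9/2) = 9.7176
Step 5: n(R) = number of terms in the Jensen sum = count of zeros inside |z| < 9 = 6

6


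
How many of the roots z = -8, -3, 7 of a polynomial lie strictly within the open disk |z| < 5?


Step 1: Check each root:
  z = -8: |-8| = 8 >= 5
  z = -3: |-3| = 3 < 5
  z = 7: |7| = 7 >= 5
Step 2: Count = 1

1


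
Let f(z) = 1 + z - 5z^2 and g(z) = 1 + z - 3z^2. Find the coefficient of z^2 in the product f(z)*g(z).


Step 1: z^2 term in f*g comes from: (1)*(-3z^2) + (z)*(z) + (-5z^2)*(1)
Step 2: = -3 + 1 - 5
Step 3: = -7

-7


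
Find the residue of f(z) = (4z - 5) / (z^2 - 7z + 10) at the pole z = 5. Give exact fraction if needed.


Step 1: Q(z) = z^2 - 7z + 10 = (z - 5)(z - 2)
Step 2: Q'(z) = 2z - 7
Step 3: Q'(5) = 3, P(5) = 15
Step 4: Res = P(5)/Q'(5) = 15/3 = 5

5


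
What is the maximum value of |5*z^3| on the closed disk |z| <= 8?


Step 1: On |z| = 8, |f(z)| = 5 * |z|^3 = 5 * 8^3
Step 2: By maximum modulus principle, maximum is on boundary.
Step 3: Maximum = 5 * 512 = 2560

2560


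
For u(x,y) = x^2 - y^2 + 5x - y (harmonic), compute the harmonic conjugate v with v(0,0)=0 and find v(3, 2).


Step 1: v_x = -u_y = 2y + 1
Step 2: v_y = u_x = 2x + 5
Step 3: v = 2xy + x + 5y + C
Step 4: v(0,0) = 0 => C = 0
Step 5: v(3, 2) = 25

25


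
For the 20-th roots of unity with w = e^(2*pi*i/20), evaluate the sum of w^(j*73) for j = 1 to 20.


Step 1: The sum sum_{j=1}^{n} w^(k*j) equals n if n | k, else 0.
Step 2: Here n = 20, k = 73
Step 3: Does n divide k? 20 | 73 -> False
Step 4: Sum = 0

0


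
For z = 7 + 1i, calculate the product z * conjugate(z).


Step 1: conj(z) = 7 - 1i
Step 2: z * conj(z) = 7^2 + 1^2
Step 3: = 49 + 1 = 50

50


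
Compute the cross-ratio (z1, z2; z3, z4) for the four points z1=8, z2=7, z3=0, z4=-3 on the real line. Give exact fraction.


Step 1: (z1-z3)(z2-z4) = 8 * 10 = 80
Step 2: (z1-z4)(z2-z3) = 11 * 7 = 77
Step 3: Cross-ratio = 80/77 = 80/77

80/77


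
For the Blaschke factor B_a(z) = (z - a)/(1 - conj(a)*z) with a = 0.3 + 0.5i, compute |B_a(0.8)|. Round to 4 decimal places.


Step 1: Numerator z0 - a = 0.8 - (0.3 + 0.5i) = 0.5 - 0.5i
Step 2: Denominator 1 - conj(a)*z0 = 1 - (0.3 - 0.5i)*0.8 = 0.76 + 0.4i
Step 3: |z0 - a|^2 = 0.5^2 + (-0.5)^2 = 0.5; |1 - conj(a)*z0|^2 = 0.76^2 + 0.4^2 = 0.7376
Step 4: |B_a(0.8)| = sqrt(0.5 / 0.7376) = sqrt(0.677874)
Step 5: = 0.8233

0.8233


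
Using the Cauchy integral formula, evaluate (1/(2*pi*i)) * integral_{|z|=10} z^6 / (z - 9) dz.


Step 1: f(z) = z^6, a = 9 is inside |z| = 10
Step 2: By Cauchy integral formula: (1/(2pi*i)) * integral = f(a)
Step 3: f(9) = 9^6 = 531441

531441


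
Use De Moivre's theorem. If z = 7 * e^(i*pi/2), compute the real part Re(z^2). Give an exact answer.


Step 1: By De Moivre's theorem, z^2 = 7^2 * e^(i*2*pi/2) = 49 * (cos(pi) + i*sin(pi))
Step 2: |z|^2 = 7^2 = 49
Step 3: The angle pi already lies in [0, 2*pi)
Step 4: cos(pi) = -1
Step 5: Re(z^2) = 49 * (-1) = -49

-49


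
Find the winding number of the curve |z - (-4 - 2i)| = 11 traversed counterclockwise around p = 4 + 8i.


Step 1: Center c = (-4, -2), radius = 11
Step 2: |p - c|^2 = 8^2 + 10^2 = 164
Step 3: r^2 = 121
Step 4: |p-c| > r so winding number = 0

0


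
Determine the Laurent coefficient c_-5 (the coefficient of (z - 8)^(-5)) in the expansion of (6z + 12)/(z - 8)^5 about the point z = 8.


Step 1: Write the numerator in powers of (z - 8): 6z + 12 = 6(z - 8) + (6*8 + 12) = 6(z - 8) + 60
Step 2: Divide by (z - 8)^5: f(z) = 60(z - 8)^(-5) + 6(z - 8)^(-4)
Step 3: This finite sum is the Laurent series of f about z = 8.
Step 4: Coefficient of (z - 8)^(-5) = 6*8 + 12 = 60

60


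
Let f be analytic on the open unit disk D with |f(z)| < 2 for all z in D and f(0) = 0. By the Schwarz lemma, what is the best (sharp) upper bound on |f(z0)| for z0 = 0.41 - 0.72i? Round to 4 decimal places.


Step 1: g = f/2 maps D -> D with g(0) = 0, so by the Schwarz lemma |g(z)| <= |z|, i.e. |f(z)| <= 2|z|; this is sharp (f(z) = 2z).
Step 2: |z0|^2 = 0.41^2 + (-0.72)^2 = 0.6865
Step 3: |z0| = sqrt(0.6865) = 0.828553
Step 4: Best bound = 2 * |z0| = 2 * 0.828553 = 1.6571

1.6571


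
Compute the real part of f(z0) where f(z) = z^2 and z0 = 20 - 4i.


Step 1: z0 = 20 - 4i
Step 2: z0^2 = 20^2 - (-4)^2 - 160i
Step 3: real part = 400 - 16 = 384

384


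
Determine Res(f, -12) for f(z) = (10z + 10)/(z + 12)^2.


Step 1: Pole of order 2 at z = -12
Step 2: Res = lim d/dz [(z + 12)^2 * f(z)] as z -> -12
Step 3: (z + 12)^2 * f(z) = 10z + 10
Step 4: d/dz[10z + 10] = 10

10


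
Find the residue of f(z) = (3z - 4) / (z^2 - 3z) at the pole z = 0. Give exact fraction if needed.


Step 1: Q(z) = z^2 - 3z = (z)(z - 3)
Step 2: Q'(z) = 2z - 3
Step 3: Q'(0) = -3, P(0) = -4
Step 4: Res = P(0)/Q'(0) = -4/(-3) = 4/3

4/3


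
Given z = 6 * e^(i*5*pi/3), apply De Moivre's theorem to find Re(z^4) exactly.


Step 1: By De Moivre's theorem, z^4 = 6^4 * e^(i*4*5*pi/3) = 1296 * (cos(20*pi/3) + i*sin(20*pi/3))
Step 2: |z|^4 = 6^4 = 1296
Step 3: Reduce the angle mod 2*pi: 20*pi/3 - 6*pi = 2*pi/3
Step 4: cos(2*pi/3) = -1/2
Step 5: Re(z^4) = 1296 * (-1/2) = -648

-648


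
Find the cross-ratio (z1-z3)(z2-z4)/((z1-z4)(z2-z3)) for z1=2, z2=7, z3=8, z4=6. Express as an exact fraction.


Step 1: (z1-z3)(z2-z4) = (-6) * 1 = -6
Step 2: (z1-z4)(z2-z3) = (-4) * (-1) = 4
Step 3: Cross-ratio = -6/4 = -3/2

-3/2


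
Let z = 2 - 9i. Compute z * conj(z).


Step 1: conj(z) = 2 + 9i
Step 2: z * conj(z) = 2^2 + (-9)^2
Step 3: = 4 + 81 = 85

85


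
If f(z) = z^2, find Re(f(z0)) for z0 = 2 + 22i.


Step 1: z0 = 2 + 22i
Step 2: z0^2 = 2^2 - 22^2 + 88i
Step 3: real part = 4 - 484 = -480

-480


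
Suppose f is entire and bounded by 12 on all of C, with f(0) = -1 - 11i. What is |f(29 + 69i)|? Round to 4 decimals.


Step 1: By Liouville's theorem, a bounded entire function is constant.
Step 2: f(z) = f(0) = -1 - 11i for all z.
Step 3: |f(w)| = |-1 - 11i| = sqrt(1 + 121)
Step 4: = 11.0454

11.0454


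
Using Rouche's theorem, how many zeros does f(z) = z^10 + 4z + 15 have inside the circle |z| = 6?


Step 1: On |z| = 6 the three terms have sizes |z^10| = 6^10 = 60466176, |4z| = 4*6 = 24, |15| = 15
Step 2: The dominant term is g(z) = z^10; let h(z) = 4z + 15 so f = g + h
Step 3: On |z| = 6: |g| = 60466176 and |h| <= 24 + 15 = 39
Step 4: Since 60466176 > 39, |h| < |g| on |z| = 6, so by Rouche f has the same number of zeros as g inside |z| < 6
Step 5: g(z) = z^10 has 10 zeros (all at the origin) inside |z| < 6. Answer = 10

10


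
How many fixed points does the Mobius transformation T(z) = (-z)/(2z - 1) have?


Step 1: Fixed points satisfy T(z) = z
Step 2: 2z^2 = 0
Step 3: Discriminant = 0^2 - 4*2*0 = 0
Step 4: Number of fixed points = 1

1


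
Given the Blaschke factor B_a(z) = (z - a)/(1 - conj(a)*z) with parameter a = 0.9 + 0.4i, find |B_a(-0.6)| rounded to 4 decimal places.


Step 1: Numerator z0 - a = -0.6 - (0.9 + 0.4i) = -1.5 - 0.4i
Step 2: Denominator 1 - conj(a)*z0 = 1 - (0.9 - 0.4i)*(-0.6) = 1.54 - 0.24i
Step 3: |z0 - a|^2 = (-1.5)^2 + (-0.4)^2 = 2.41; |1 - conj(a)*z0|^2 = 1.54^2 + (-0.24)^2 = 2.4292
Step 4: |B_a(-0.6)| = sqrt(2.41 / 2.4292) = sqrt(0.992096)
Step 5: = 0.996

0.996


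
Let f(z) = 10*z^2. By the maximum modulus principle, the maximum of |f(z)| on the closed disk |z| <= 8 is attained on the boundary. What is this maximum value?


Step 1: On |z| = 8, |f(z)| = 10 * |z|^2 = 10 * 8^2
Step 2: By maximum modulus principle, maximum is on boundary.
Step 3: Maximum = 10 * 64 = 640

640


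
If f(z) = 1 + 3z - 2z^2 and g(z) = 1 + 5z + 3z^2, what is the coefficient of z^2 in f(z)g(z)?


Step 1: z^2 term in f*g comes from: (1)*(3z^2) + (3z)*(5z) + (-2z^2)*(1)
Step 2: = 3 + 15 - 2
Step 3: = 16

16


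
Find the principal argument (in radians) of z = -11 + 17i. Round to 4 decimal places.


Step 1: z = -11 + 17i
Step 2: arg(z) = atan2(17, -11)
Step 3: arg(z) = 2.1451

2.1451


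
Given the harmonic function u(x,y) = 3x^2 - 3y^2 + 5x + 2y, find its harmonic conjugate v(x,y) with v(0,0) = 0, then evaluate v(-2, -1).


Step 1: v_x = -u_y = 6y - 2
Step 2: v_y = u_x = 6x + 5
Step 3: v = 6xy - 2x + 5y + C
Step 4: v(0,0) = 0 => C = 0
Step 5: v(-2, -1) = 11

11


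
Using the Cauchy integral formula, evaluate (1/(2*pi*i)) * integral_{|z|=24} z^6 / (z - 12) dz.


Step 1: f(z) = z^6, a = 12 is inside |z| = 24
Step 2: By Cauchy integral formula: (1/(2pi*i)) * integral = f(a)
Step 3: f(12) = 12^6 = 2985984

2985984


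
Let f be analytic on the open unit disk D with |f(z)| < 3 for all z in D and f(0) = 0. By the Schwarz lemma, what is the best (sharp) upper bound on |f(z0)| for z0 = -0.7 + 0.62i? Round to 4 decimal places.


Step 1: g = f/3 maps D -> D with g(0) = 0, so by the Schwarz lemma |g(z)| <= |z|, i.e. |f(z)| <= 3|z|; this is sharp (f(z) = 3z).
Step 2: |z0|^2 = (-0.7)^2 + 0.62^2 = 0.8744
Step 3: |z0| = sqrt(0.8744) = 0.935094
Step 4: Best bound = 3 * |z0| = 3 * 0.935094 = 2.8053

2.8053


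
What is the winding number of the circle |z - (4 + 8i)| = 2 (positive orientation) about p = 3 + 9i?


Step 1: Center c = (4, 8), radius = 2
Step 2: |p - c|^2 = (-1)^2 + 1^2 = 2
Step 3: r^2 = 4
Step 4: |p-c| < r so winding number = 1

1


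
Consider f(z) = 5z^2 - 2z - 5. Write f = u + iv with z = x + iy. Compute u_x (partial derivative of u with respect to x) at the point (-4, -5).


Step 1: f(z) = 5(x+iy)^2 - 2(x+iy) - 5
Step 2: u = 5(x^2 - y^2) - 2x - 5
Step 3: u_x = 10x - 2
Step 4: At (-4, -5): u_x = -40 - 2 = -42

-42


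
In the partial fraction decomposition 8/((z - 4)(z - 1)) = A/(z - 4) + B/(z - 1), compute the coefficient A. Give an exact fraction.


Step 1: Multiply both sides by (z - 4) and set z = 4
Step 2: A = 8 / (4 - 1)
Step 3: A = 8 / 3
Step 4: A = 8/3

8/3


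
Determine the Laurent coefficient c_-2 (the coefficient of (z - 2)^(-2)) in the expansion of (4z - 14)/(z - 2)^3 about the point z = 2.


Step 1: Write the numerator in powers of (z - 2): 4z - 14 = 4(z - 2) + (4*2 - 14) = 4(z - 2) - 6
Step 2: Divide by (z - 2)^3: f(z) = -6(z - 2)^(-3) + 4(z - 2)^(-2)
Step 3: This finite sum is the Laurent series of f about z = 2.
Step 4: Coefficient of (z - 2)^(-2) = coefficient of (z - 2) in the re-centred numerator = 4

4


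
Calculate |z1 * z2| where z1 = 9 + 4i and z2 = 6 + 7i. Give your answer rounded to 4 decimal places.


Step 1: |z1| = sqrt(9^2 + 4^2) = sqrt(97)
Step 2: |z2| = sqrt(6^2 + 7^2) = sqrt(85)
Step 3: |z1*z2| = |z1|*|z2| = sqrt(97) * sqrt(85) = sqrt(97 * 85) = sqrt(8245)
Step 4: = 90.802

90.802


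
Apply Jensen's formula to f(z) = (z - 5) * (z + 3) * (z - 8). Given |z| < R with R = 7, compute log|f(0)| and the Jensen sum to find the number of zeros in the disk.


Jensen's formula: (1/2pi)*integral log|f(Re^it)|dt = log|f(0)| + sum_{|a_k|<R} log(R/|a_k|)
Step 1: f(0) = (-5) * 3 * (-8) = 120
Step 2: log|f(0)| = log|5| + log|-3| + log|8| = 4.7875
Step 3: Zeros inside |z| < 7: 5, -3
Step 4: Jensen sum = log(7/5) + log(7/3) = 1.1838
Step 5: n(R) = number of terms in the Jensen sum = count of zeros inside |z| < 7 = 2

2


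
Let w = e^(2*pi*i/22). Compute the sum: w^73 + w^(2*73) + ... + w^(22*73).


Step 1: The sum sum_{j=1}^{n} w^(k*j) equals n if n | k, else 0.
Step 2: Here n = 22, k = 73
Step 3: Does n divide k? 22 | 73 -> False
Step 4: Sum = 0

0


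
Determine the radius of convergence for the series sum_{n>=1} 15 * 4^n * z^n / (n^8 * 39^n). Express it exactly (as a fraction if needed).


Step 1: General term a_n = 15 * 4^n / (n^8 * 39^n)
Step 2: By the root test, |a_n|^(1/n) = 15^(1/n) * 4 / (n^(8/n) * 39) -> 4/39 as n -> infinity (since 15^(1/n) -> 1 and n^(8/n) -> 1)
Step 3: R = 1/lim|a_n|^(1/n) = 39/4

39/4


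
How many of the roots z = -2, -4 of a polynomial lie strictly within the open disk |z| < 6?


Step 1: Check each root:
  z = -2: |-2| = 2 < 6
  z = -4: |-4| = 4 < 6
Step 2: Count = 2

2


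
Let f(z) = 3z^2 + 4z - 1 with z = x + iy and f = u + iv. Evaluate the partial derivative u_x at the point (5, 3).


Step 1: f(z) = 3(x+iy)^2 + 4(x+iy) - 1
Step 2: u = 3(x^2 - y^2) + 4x - 1
Step 3: u_x = 6x + 4
Step 4: At (5, 3): u_x = 30 + 4 = 34

34


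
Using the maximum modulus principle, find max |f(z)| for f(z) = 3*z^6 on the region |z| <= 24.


Step 1: On |z| = 24, |f(z)| = 3 * |z|^6 = 3 * 24^6
Step 2: By maximum modulus principle, maximum is on boundary.
Step 3: Maximum = 3 * 191102976 = 573308928

573308928


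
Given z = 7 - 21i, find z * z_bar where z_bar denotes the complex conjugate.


Step 1: conj(z) = 7 + 21i
Step 2: z * conj(z) = 7^2 + (-21)^2
Step 3: = 49 + 441 = 490

490


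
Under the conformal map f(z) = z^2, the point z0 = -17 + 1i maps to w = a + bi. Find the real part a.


Step 1: z0 = -17 + 1i
Step 2: z0^2 = (-17)^2 - 1^2 - 34i
Step 3: real part = 289 - 1 = 288

288


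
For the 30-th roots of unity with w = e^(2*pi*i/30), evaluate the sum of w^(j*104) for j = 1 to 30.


Step 1: The sum sum_{j=1}^{n} w^(k*j) equals n if n | k, else 0.
Step 2: Here n = 30, k = 104
Step 3: Does n divide k? 30 | 104 -> False
Step 4: Sum = 0

0


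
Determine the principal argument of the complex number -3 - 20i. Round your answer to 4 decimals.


Step 1: z = -3 - 20i
Step 2: arg(z) = atan2(-20, -3)
Step 3: arg(z) = -1.7197

-1.7197


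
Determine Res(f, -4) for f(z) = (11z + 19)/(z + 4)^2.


Step 1: Pole of order 2 at z = -4
Step 2: Res = lim d/dz [(z + 4)^2 * f(z)] as z -> -4
Step 3: (z + 4)^2 * f(z) = 11z + 19
Step 4: d/dz[11z + 19] = 11

11


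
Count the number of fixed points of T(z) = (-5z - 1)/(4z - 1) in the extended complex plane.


Step 1: Fixed points satisfy T(z) = z
Step 2: 4z^2 + 4z + 1 = 0
Step 3: Discriminant = 4^2 - 4*4*1 = 0
Step 4: Number of fixed points = 1

1


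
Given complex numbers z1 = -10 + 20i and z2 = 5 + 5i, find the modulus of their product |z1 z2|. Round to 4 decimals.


Step 1: |z1| = sqrt((-10)^2 + 20^2) = sqrt(500)
Step 2: |z2| = sqrt(5^2 + 5^2) = sqrt(50)
Step 3: |z1*z2| = |z1|*|z2| = sqrt(500) * sqrt(50) = sqrt(500 * 50) = sqrt(25000)
Step 4: = 158.1139

158.1139


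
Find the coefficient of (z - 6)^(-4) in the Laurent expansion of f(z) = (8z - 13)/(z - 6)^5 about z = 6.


Step 1: Write the numerator in powers of (z - 6): 8z - 13 = 8(z - 6) + (8*6 - 13) = 8(z - 6) + 35
Step 2: Divide by (z - 6)^5: f(z) = 35(z - 6)^(-5) + 8(z - 6)^(-4)
Step 3: This finite sum is the Laurent series of f about z = 6.
Step 4: Coefficient of (z - 6)^(-4) = coefficient of (z - 6) in the re-centred numerator = 8

8


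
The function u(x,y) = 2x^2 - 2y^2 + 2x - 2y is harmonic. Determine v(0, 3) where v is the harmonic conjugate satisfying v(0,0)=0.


Step 1: v_x = -u_y = 4y + 2
Step 2: v_y = u_x = 4x + 2
Step 3: v = 4xy + 2x + 2y + C
Step 4: v(0,0) = 0 => C = 0
Step 5: v(0, 3) = 6

6


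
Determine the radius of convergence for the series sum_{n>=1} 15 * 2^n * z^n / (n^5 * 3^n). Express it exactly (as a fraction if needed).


Step 1: General term a_n = 15 * 2^n / (n^5 * 3^n)
Step 2: By the root test, |a_n|^(1/n) = 15^(1/n) * 2 / (n^(5/n) * 3) -> 2/3 as n -> infinity (since 15^(1/n) -> 1 and n^(5/n) -> 1)
Step 3: R = 1/lim|a_n|^(1/n) = 3/2

3/2


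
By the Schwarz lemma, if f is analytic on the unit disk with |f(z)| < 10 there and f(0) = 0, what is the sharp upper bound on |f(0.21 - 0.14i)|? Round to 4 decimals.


Step 1: g = f/10 maps D -> D with g(0) = 0, so by the Schwarz lemma |g(z)| <= |z|, i.e. |f(z)| <= 10|z|; this is sharp (f(z) = 10z).
Step 2: |z0|^2 = 0.21^2 + (-0.14)^2 = 0.0637
Step 3: |z0| = sqrt(0.0637) = 0.252389
Step 4: Best bound = 10 * |z0| = 10 * 0.252389 = 2.5239

2.5239


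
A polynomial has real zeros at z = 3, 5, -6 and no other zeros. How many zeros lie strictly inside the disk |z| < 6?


Step 1: Check each root:
  z = 3: |3| = 3 < 6
  z = 5: |5| = 5 < 6
  z = -6: |-6| = 6 >= 6
Step 2: Count = 2

2


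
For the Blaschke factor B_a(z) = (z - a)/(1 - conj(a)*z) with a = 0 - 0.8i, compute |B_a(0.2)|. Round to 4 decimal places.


Step 1: Numerator z0 - a = 0.2 - (0 - 0.8i) = 0.2 + 0.8i
Step 2: Denominator 1 - conj(a)*z0 = 1 - (0 + 0.8i)*0.2 = 1 - 0.16i
Step 3: |z0 - a|^2 = 0.2^2 + 0.8^2 = 0.68; |1 - conj(a)*z0|^2 = 1^2 + (-0.16)^2 = 1.0256
Step 4: |B_a(0.2)| = sqrt(0.68 / 1.0256) = sqrt(0.663027)
Step 5: = 0.8143

0.8143


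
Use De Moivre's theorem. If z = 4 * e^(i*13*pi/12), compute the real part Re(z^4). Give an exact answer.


Step 1: By De Moivre's theorem, z^4 = 4^4 * e^(i*4*13*pi/12) = 256 * (cos(13*pi/3) + i*sin(13*pi/3))
Step 2: |z|^4 = 4^4 = 256
Step 3: Reduce the angle mod 2*pi: 13*pi/3 - 4*pi = pi/3
Step 4: cos(pi/3) = 1/2
Step 5: Re(z^4) = 256 * 1/2 = 128

128


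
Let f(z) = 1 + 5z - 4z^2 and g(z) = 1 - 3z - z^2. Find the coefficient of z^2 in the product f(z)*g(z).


Step 1: z^2 term in f*g comes from: (1)*(-z^2) + (5z)*(-3z) + (-4z^2)*(1)
Step 2: = -1 - 15 - 4
Step 3: = -20

-20


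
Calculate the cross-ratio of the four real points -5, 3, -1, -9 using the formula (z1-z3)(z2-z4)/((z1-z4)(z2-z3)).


Step 1: (z1-z3)(z2-z4) = (-4) * 12 = -48
Step 2: (z1-z4)(z2-z3) = 4 * 4 = 16
Step 3: Cross-ratio = -48/16 = -3

-3


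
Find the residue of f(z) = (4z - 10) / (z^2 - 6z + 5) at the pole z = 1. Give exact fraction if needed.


Step 1: Q(z) = z^2 - 6z + 5 = (z - 1)(z - 5)
Step 2: Q'(z) = 2z - 6
Step 3: Q'(1) = -4, P(1) = -6
Step 4: Res = P(1)/Q'(1) = -6/(-4) = 3/2

3/2


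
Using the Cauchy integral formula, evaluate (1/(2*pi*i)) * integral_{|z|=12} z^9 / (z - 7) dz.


Step 1: f(z) = z^9, a = 7 is inside |z| = 12
Step 2: By Cauchy integral formula: (1/(2pi*i)) * integral = f(a)
Step 3: f(7) = 7^9 = 40353607

40353607


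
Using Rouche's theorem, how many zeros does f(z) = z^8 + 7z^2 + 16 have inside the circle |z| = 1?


Step 1: On |z| = 1 the three terms have sizes |z^8| = 1^8 = 1, |7z^2| = 7*1^2 = 7, |16| = 16
Step 2: The dominant term is g(z) = 16; let h(z) = z^8 + 7z^2 so f = g + h
Step 3: On |z| = 1: |g| = 16 and |h| <= 1 + 7 = 8
Step 4: Since 16 > 8, |h| < |g| on |z| = 1, so by Rouche f has the same number of zeros as g inside |z| < 1
Step 5: g(z) = 16 is a nonzero constant with no zeros inside |z| < 1. Answer = 0

0


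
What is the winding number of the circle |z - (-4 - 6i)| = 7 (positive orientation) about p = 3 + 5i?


Step 1: Center c = (-4, -6), radius = 7
Step 2: |p - c|^2 = 7^2 + 11^2 = 170
Step 3: r^2 = 49
Step 4: |p-c| > r so winding number = 0

0


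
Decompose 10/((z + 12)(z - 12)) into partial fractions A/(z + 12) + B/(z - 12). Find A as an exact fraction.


Step 1: Multiply both sides by (z + 12) and set z = -12
Step 2: A = 10 / (-12 - 12)
Step 3: A = 10 / (-24)
Step 4: A = -5/12

-5/12


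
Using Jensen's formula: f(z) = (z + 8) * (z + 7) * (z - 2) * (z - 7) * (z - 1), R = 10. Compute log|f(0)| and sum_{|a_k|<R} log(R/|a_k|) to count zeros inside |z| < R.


Jensen's formula: (1/2pi)*integral log|f(Re^it)|dt = log|f(0)| + sum_{|a_k|<R} log(R/|a_k|)
Step 1: f(0) = 8 * 7 * (-2) * (-7) * (-1) = -784
Step 2: log|f(0)| = log|-8| + log|-7| + log|2| + log|7| + log|1| = 6.6644
Step 3: Zeros inside |z| < 10: -8, -7, 2, 7, 1
Step 4: Jensen sum = log(10/8) + log(10/7) + log(10/2) + log(10/7) + log(10/1) = 4.8485
Step 5: n(R) = number of terms in the Jensen sum = count of zeros inside |z| < 10 = 5

5


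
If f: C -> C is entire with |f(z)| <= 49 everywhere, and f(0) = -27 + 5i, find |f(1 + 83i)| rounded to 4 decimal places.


Step 1: By Liouville's theorem, a bounded entire function is constant.
Step 2: f(z) = f(0) = -27 + 5i for all z.
Step 3: |f(w)| = |-27 + 5i| = sqrt(729 + 25)
Step 4: = 27.4591

27.4591


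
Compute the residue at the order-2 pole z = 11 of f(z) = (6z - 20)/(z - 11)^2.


Step 1: Pole of order 2 at z = 11
Step 2: Res = lim d/dz [(z - 11)^2 * f(z)] as z -> 11
Step 3: (z - 11)^2 * f(z) = 6z - 20
Step 4: d/dz[6z - 20] = 6

6


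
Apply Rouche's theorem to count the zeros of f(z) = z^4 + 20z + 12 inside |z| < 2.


Step 1: On |z| = 2 the three terms have sizes |z^4| = 2^4 = 16, |20z| = 20*2 = 40, |12| = 12
Step 2: The dominant term is g(z) = 20z; let h(z) = z^4 + 12 so f = g + h
Step 3: On |z| = 2: |g| = 40 and |h| <= 16 + 12 = 28
Step 4: Since 40 > 28, |h| < |g| on |z| = 2, so by Rouche f has the same number of zeros as g inside |z| < 2
Step 5: g(z) = 20z has 1 zero (at the origin, multiplicity 1) inside |z| < 2. Answer = 1

1


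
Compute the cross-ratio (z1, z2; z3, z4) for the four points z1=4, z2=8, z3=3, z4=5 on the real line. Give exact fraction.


Step 1: (z1-z3)(z2-z4) = 1 * 3 = 3
Step 2: (z1-z4)(z2-z3) = (-1) * 5 = -5
Step 3: Cross-ratio = -3/5 = -3/5

-3/5


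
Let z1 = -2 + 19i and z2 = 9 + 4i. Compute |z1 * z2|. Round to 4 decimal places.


Step 1: |z1| = sqrt((-2)^2 + 19^2) = sqrt(365)
Step 2: |z2| = sqrt(9^2 + 4^2) = sqrt(97)
Step 3: |z1*z2| = |z1|*|z2| = sqrt(365) * sqrt(97) = sqrt(365 * 97) = sqrt(35405)
Step 4: = 188.1622

188.1622


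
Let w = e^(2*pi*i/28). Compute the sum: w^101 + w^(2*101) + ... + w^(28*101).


Step 1: The sum sum_{j=1}^{n} w^(k*j) equals n if n | k, else 0.
Step 2: Here n = 28, k = 101
Step 3: Does n divide k? 28 | 101 -> False
Step 4: Sum = 0

0


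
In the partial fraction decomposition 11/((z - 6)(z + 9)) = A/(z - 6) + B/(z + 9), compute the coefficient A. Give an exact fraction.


Step 1: Multiply both sides by (z - 6) and set z = 6
Step 2: A = 11 / (6 + 9)
Step 3: A = 11 / 15
Step 4: A = 11/15

11/15


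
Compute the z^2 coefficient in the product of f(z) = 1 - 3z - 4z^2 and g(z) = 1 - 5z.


Step 1: z^2 term in f*g comes from: (1)*(0) + (-3z)*(-5z) + (-4z^2)*(1)
Step 2: = 0 + 15 - 4
Step 3: = 11

11


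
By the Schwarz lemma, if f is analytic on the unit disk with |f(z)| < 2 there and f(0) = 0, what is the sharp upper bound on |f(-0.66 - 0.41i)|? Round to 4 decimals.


Step 1: g = f/2 maps D -> D with g(0) = 0, so by the Schwarz lemma |g(z)| <= |z|, i.e. |f(z)| <= 2|z|; this is sharp (f(z) = 2z).
Step 2: |z0|^2 = (-0.66)^2 + (-0.41)^2 = 0.6037
Step 3: |z0| = sqrt(0.6037) = 0.776981
Step 4: Best bound = 2 * |z0| = 2 * 0.776981 = 1.554

1.554


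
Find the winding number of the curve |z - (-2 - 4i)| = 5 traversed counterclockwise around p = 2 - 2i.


Step 1: Center c = (-2, -4), radius = 5
Step 2: |p - c|^2 = 4^2 + 2^2 = 20
Step 3: r^2 = 25
Step 4: |p-c| < r so winding number = 1

1


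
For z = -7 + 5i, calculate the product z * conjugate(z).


Step 1: conj(z) = -7 - 5i
Step 2: z * conj(z) = (-7)^2 + 5^2
Step 3: = 49 + 25 = 74

74


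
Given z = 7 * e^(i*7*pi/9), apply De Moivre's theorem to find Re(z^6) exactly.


Step 1: By De Moivre's theorem, z^6 = 7^6 * e^(i*6*7*pi/9) = 117649 * (cos(14*pi/3) + i*sin(14*pi/3))
Step 2: |z|^6 = 7^6 = 117649
Step 3: Reduce the angle mod 2*pi: 14*pi/3 - 4*pi = 2*pi/3
Step 4: cos(2*pi/3) = -1/2
Step 5: Re(z^6) = 117649 * (-1/2) = -117649/2

-117649/2


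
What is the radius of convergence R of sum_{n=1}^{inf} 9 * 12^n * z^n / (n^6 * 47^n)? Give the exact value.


Step 1: General term a_n = 9 * 12^n / (n^6 * 47^n)
Step 2: By the root test, |a_n|^(1/n) = 9^(1/n) * 12 / (n^(6/n) * 47) -> 12/47 as n -> infinity (since 9^(1/n) -> 1 and n^(6/n) -> 1)
Step 3: R = 1/lim|a_n|^(1/n) = 47/12

47/12


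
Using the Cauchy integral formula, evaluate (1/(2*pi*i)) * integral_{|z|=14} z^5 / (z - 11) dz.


Step 1: f(z) = z^5, a = 11 is inside |z| = 14
Step 2: By Cauchy integral formula: (1/(2pi*i)) * integral = f(a)
Step 3: f(11) = 11^5 = 161051

161051
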